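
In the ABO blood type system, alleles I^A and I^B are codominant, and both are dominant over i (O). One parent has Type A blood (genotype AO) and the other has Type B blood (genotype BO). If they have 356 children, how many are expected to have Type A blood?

Cross: AO × BO
Possible offspring genotypes: 1 AB, 1 AO, 1 BO, 1 OO
Blood type counts: 1 Type AB, 1 Type A, 1 Type B, 1 Type O
Probability of Type A: 1/4
Expected count = 1/4 × 356 = 89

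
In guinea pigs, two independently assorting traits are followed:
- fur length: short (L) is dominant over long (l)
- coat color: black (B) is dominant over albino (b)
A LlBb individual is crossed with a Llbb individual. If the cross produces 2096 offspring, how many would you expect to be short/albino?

Dihybrid cross LlBb × Llbb — consider each gene separately:
fur length: Ll × Ll → 1 LL, 2 Ll, 1 ll → 3 L_ : 1 ll (out of 4)
coat color: Bb × bb → 2 Bb, 2 bb → 2 B_ : 2 bb (out of 4)
Combine (counts out of 4 × 4 = 16): short/black (L_B_) = 3×2 = 6; short/albino (L_bb) = 3×2 = 6; long/black (llB_) = 1×2 = 2; long/albino (llbb) = 1×2 = 2
Phenotype counts (out of 16): 6 short/black, 6 short/albino, 2 long/black, 2 long/albino
short/albino: 6 out of 16 → fraction 3/8
Expected count = 3/8 × 2096 = 786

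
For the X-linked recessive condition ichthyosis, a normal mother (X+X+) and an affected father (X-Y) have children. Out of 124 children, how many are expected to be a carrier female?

Cross: X+X+ × X-Y
Offspring: 2 X+X-, 2 X+Y
Probability of a carrier female: 2/4 = 1/2
Expected count = 1/2 × 124 = 62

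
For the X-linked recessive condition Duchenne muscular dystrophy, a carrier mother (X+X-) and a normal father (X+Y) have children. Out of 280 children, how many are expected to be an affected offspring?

Cross: X+X- × X+Y
Offspring: 1 X+X+, 1 X+Y, 1 X+X-, 1 X-Y
Probability of an affected offspring: 1/4
Expected count = 1/4 × 280 = 70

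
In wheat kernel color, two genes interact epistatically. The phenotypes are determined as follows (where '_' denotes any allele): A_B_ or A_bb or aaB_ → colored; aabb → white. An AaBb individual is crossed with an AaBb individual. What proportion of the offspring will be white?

Cross: AaBb × AaBb — consider each gene separately:
A gene: Aa × Aa → 1 AA, 2 Aa, 1 aa → 3 A_ : 1 aa (out of 4)
B gene: Bb × Bb → 1 BB, 2 Bb, 1 bb → 3 B_ : 1 bb (out of 4)
Genotype classes (out of 4 × 4 = 16): A_B_ = 3×3 = 9; A_bb = 3×1 = 3; aaB_ = 1×3 = 3; aabb = 1×1 = 1
Apply the phenotype rules: A_B_ (9) + A_bb (3) + aaB_ (3) → colored; aabb (1) → white
Phenotype counts (out of 16): 15 colored, 1 white
white: 1 out of 16
Probability: 1/16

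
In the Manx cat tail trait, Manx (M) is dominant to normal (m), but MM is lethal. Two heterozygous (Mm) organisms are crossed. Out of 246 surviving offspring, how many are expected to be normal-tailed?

Cross: Mm × Mm
Punnett square offspring (before lethality): 1 MM, 2 Mm, 1 mm
The MM genotype is lethal (embryos die); surviving offspring: 2 Mm, 1 mm
normal-tailed: 1 out of 3 → fraction 1/3
Expected count = 1/3 × 246 = 82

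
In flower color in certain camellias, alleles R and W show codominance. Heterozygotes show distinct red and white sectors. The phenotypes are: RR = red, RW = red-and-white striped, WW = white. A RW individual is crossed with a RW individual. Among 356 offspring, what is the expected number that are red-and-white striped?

Punnett square for RW × RW:
Offspring genotypes: 1 RR, 2 RW, 1 WW
Phenotype counts: 1 red, 2 red-and-white striped, 1 white
red-and-white striped: 2 out of 4 → fraction 1/2
Expected count = 1/2 × 356 = 178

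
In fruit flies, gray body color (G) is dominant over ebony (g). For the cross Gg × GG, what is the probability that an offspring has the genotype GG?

Punnett square for Gg × GG:
Offspring genotypes: 2 GG, 2 Gg
Total offspring: 4
Count with target: 2
Probability: 2/4 = 1/2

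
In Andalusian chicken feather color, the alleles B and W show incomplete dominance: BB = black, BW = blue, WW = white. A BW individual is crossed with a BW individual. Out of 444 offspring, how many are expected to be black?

Punnett square for BW × BW:
Offspring genotypes: 1 BB, 2 BW, 1 WW
Phenotype counts: 1 black, 2 blue, 1 white
black: 1 out of 4 → fraction 1/4
Expected count = 1/4 × 444 = 111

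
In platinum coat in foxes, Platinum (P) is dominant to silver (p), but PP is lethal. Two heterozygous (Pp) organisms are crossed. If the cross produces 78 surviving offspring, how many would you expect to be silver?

Cross: Pp × Pp
Punnett square offspring (before lethality): 1 PP, 2 Pp, 1 pp
The PP genotype is lethal (embryos die); surviving offspring: 2 Pp, 1 pp
silver: 1 out of 3 → fraction 1/3
Expected count = 1/3 × 78 = 26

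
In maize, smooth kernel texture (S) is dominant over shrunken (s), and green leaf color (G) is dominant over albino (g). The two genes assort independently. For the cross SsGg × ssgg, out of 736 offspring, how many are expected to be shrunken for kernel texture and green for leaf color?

Dihybrid cross SsGg × ssgg — consider each gene separately:
kernel texture: Ss × ss → 2 Ss, 2 ss → 2 S_ : 2 ss (out of 4)
leaf color: Gg × gg → 2 Gg, 2 gg → 2 G_ : 2 gg (out of 4)
Looking for: shrunken (ss) and green (G_)
P(shrunken) = 2/4, P(green) = 2/4
P(both) = 2/4 × 2/4 = 4/16 = 1/4
Expected count = 1/4 × 736 = 184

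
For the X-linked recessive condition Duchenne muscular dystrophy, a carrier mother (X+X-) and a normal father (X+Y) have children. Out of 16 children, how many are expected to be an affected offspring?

Cross: X+X- × X+Y
Offspring: 1 X+X+, 1 X+Y, 1 X+X-, 1 X-Y
Probability of an affected offspring: 1/4
Expected count = 1/4 × 16 = 4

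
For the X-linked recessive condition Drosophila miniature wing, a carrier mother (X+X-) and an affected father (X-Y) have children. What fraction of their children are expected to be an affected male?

Cross: X+X- × X-Y
Offspring: 1 X+X-, 1 X+Y, 1 X-X-, 1 X-Y
Probability of an affected male: 1/4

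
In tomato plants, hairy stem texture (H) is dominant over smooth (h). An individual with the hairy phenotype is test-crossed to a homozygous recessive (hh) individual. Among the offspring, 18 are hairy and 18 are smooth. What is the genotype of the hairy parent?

Test cross: ? × hh
Offspring: 18 hairy, 18 smooth — approximately 1:1.
A 1:1 ratio in a test cross indicates the unknown parent is heterozygous (Hh).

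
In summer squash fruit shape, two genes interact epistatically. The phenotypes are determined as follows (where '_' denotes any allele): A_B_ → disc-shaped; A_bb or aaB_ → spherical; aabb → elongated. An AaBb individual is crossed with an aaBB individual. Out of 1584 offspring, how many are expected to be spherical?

Cross: AaBb × aaBB — consider each gene separately:
A gene: Aa × aa → 2 Aa, 2 aa → 2 A_ : 2 aa (out of 4)
B gene: Bb × BB → 2 BB, 2 Bb → 4 B_ (out of 4)
Genotype classes (out of 4 × 4 = 16): A_B_ = 2×4 = 8; aaB_ = 2×4 = 8
Apply the phenotype rules: A_B_ (8) → disc-shaped; aaB_ (8) → spherical
Phenotype counts (out of 16): 8 disc-shaped, 8 spherical
spherical: 8 out of 16 → fraction 1/2
Expected count = 1/2 × 1584 = 792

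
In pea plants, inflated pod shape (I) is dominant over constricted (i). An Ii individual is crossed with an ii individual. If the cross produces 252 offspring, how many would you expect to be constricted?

Punnett square for Ii × ii:
Offspring genotypes: 2 Ii, 2 ii
inflated: 2, constricted: 2
constricted: 2 out of 4 → fraction 1/2
Expected count = 1/2 × 252 = 126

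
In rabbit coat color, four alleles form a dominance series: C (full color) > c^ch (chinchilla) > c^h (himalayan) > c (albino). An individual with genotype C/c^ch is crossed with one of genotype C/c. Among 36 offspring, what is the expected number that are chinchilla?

Cross: C/c^ch × C/c
Allele dominance: C > c^ch > c^h > c
Offspring genotypes: 1 C/C, 1 C/c, 1 C/c^ch, 1 c^ch/c
Phenotype counts: 3 full color, 1 chinchilla
chinchilla: 1 out of 4 → fraction 1/4
Expected count = 1/4 × 36 = 9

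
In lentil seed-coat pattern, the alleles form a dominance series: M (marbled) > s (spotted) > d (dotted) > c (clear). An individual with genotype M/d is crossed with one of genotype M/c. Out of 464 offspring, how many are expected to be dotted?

Cross: M/d × M/c
Allele dominance: M > s > d > c
Offspring genotypes: 1 M/M, 1 M/c, 1 M/d, 1 d/c
Phenotype counts: 3 marbled, 1 dotted
dotted: 1 out of 4 → fraction 1/4
Expected count = 1/4 × 464 = 116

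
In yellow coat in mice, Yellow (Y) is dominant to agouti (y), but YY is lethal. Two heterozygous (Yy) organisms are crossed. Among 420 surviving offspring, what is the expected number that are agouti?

Cross: Yy × Yy
Punnett square offspring (before lethality): 1 YY, 2 Yy, 1 yy
The YY genotype is lethal (embryos die); surviving offspring: 2 Yy, 1 yy
agouti: 1 out of 3 → fraction 1/3
Expected count = 1/3 × 420 = 140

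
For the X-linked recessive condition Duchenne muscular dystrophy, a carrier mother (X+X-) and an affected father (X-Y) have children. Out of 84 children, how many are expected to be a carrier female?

Cross: X+X- × X-Y
Offspring: 1 X+X-, 1 X+Y, 1 X-X-, 1 X-Y
Probability of a carrier female: 1/4
Expected count = 1/4 × 84 = 21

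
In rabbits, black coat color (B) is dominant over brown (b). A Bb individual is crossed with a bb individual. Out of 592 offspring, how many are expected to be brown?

Punnett square for Bb × bb:
Offspring genotypes: 2 Bb, 2 bb
black: 2, brown: 2
brown: 2 out of 4 → fraction 1/2
Expected count = 1/2 × 592 = 296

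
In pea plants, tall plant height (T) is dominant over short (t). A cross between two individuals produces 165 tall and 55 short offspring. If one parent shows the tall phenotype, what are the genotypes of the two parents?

Observed offspring: 165 tall, 55 short
The observed ratio simplifies to 3:1. Short (tt) offspring appear, so each parent must contribute one t allele. The parent stated to show tall carries T, so it is Tt. The other parent is then either Tt or tt: Tt × tt would give a 1:1 split, whereas Tt × Tt gives 3:1 — matching the data. So both parents are heterozygous (Tt × Tt).
Parent genotypes: Tt × Tt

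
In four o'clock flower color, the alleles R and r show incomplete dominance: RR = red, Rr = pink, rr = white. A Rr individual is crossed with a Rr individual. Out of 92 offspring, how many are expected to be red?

Punnett square for Rr × Rr:
Offspring genotypes: 1 RR, 2 Rr, 1 rr
Phenotype counts: 1 red, 2 pink, 1 white
red: 1 out of 4 → fraction 1/4
Expected count = 1/4 × 92 = 23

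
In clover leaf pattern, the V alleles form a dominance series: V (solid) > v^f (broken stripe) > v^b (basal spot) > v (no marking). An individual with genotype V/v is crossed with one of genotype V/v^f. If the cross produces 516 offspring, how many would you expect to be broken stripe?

Cross: V/v × V/v^f
Allele dominance: V > v^f > v^b > v
Offspring genotypes: 1 V/V, 1 V/v^f, 1 V/v, 1 v^f/v
Phenotype counts: 3 solid, 1 broken stripe
broken stripe: 1 out of 4 → fraction 1/4
Expected count = 1/4 × 516 = 129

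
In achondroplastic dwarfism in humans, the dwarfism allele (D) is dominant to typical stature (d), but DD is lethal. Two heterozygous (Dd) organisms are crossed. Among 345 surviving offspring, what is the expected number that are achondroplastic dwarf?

Cross: Dd × Dd
Punnett square offspring (before lethality): 1 DD, 2 Dd, 1 dd
The DD genotype is lethal (embryos die); surviving offspring: 2 Dd, 1 dd
achondroplastic dwarf: 2 out of 3 → fraction 2/3
Expected count = 2/3 × 345 = 230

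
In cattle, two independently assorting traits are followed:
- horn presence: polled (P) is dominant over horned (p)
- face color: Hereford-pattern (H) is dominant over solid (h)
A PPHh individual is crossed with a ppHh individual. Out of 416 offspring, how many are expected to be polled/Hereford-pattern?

Dihybrid cross PPHh × ppHh — consider each gene separately:
horn presence: PP × pp → 4 Pp → 4 P_ (out of 4)
face color: Hh × Hh → 1 HH, 2 Hh, 1 hh → 3 H_ : 1 hh (out of 4)
Combine (counts out of 4 × 4 = 16): polled/Hereford-pattern (P_H_) = 4×3 = 12; polled/solid (P_hh) = 4×1 = 4
Phenotype counts (out of 16): 12 polled/Hereford-pattern, 4 polled/solid
polled/Hereford-pattern: 12 out of 16 → fraction 3/4
Expected count = 3/4 × 416 = 312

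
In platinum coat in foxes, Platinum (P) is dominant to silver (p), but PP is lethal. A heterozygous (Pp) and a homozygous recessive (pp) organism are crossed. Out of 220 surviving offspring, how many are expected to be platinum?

Cross: Pp × pp
Punnett square offspring (before lethality): 2 Pp, 2 pp
No PP offspring are produced in this cross.
platinum: 2 out of 4 → fraction 1/2
Expected count = 1/2 × 220 = 110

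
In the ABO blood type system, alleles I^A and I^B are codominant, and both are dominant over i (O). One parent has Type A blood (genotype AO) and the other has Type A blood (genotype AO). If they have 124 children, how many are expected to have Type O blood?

Cross: AO × AO
Possible offspring genotypes: 1 AA, 2 AO, 1 OO
Blood type counts: 3 Type A, 1 Type O
Probability of Type O: 1/4
Expected count = 1/4 × 124 = 31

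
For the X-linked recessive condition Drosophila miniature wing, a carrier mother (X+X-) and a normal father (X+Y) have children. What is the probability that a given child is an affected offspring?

Cross: X+X- × X+Y
Offspring: 1 X+X+, 1 X+Y, 1 X+X-, 1 X-Y
Probability of an affected offspring: 1/4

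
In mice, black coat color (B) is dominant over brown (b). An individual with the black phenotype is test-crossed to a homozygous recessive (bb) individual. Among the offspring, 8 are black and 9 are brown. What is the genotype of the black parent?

Test cross: ? × bb
Offspring: 8 black, 9 brown — approximately 1:1.
A 1:1 ratio in a test cross indicates the unknown parent is heterozygous (Bb).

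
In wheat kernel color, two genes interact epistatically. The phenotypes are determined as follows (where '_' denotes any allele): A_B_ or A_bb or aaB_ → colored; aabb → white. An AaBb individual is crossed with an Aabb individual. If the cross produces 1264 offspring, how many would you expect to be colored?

Cross: AaBb × Aabb — consider each gene separately:
A gene: Aa × Aa → 1 AA, 2 Aa, 1 aa → 3 A_ : 1 aa (out of 4)
B gene: Bb × bb → 2 Bb, 2 bb → 2 B_ : 2 bb (out of 4)
Genotype classes (out of 4 × 4 = 16): A_B_ = 3×2 = 6; A_bb = 3×2 = 6; aaB_ = 1×2 = 2; aabb = 1×2 = 2
Apply the phenotype rules: A_B_ (6) + A_bb (6) + aaB_ (2) → colored; aabb (2) → white
Phenotype counts (out of 16): 14 colored, 2 white
colored: 14 out of 16 → fraction 7/8
Expected count = 7/8 × 1264 = 1106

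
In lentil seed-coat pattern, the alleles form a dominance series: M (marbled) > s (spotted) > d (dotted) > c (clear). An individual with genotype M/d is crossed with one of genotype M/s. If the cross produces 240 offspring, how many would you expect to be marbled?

Cross: M/d × M/s
Allele dominance: M > s > d > c
Offspring genotypes: 1 M/M, 1 M/s, 1 M/d, 1 s/d
Phenotype counts: 3 marbled, 1 spotted
marbled: 3 out of 4 → fraction 3/4
Expected count = 3/4 × 240 = 180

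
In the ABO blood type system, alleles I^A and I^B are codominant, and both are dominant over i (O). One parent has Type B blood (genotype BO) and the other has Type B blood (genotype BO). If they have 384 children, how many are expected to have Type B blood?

Cross: BO × BO
Possible offspring genotypes: 1 BB, 2 BO, 1 OO
Blood type counts: 3 Type B, 1 Type O
Probability of Type B: 3/4
Expected count = 3/4 × 384 = 288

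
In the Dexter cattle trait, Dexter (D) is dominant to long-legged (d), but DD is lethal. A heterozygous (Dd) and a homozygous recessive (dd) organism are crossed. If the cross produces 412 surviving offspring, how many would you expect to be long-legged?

Cross: Dd × dd
Punnett square offspring (before lethality): 2 Dd, 2 dd
No DD offspring are produced in this cross.
long-legged: 2 out of 4 → fraction 1/2
Expected count = 1/2 × 412 = 206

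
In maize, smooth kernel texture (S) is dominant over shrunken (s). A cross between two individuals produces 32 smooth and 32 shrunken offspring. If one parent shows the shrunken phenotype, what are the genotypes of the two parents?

Observed offspring: 32 smooth, 32 shrunken
The observed ratio simplifies to 1:1. One parent shows shrunken, so its genotype must be ss. A 1:1 offspring split requires the other parent to be heterozygous (Ss).
Parent genotypes: ss × Ss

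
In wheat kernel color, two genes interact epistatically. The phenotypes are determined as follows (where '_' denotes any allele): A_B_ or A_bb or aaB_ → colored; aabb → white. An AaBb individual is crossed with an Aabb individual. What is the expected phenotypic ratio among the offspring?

Cross: AaBb × Aabb — consider each gene separately:
A gene: Aa × Aa → 1 AA, 2 Aa, 1 aa → 3 A_ : 1 aa (out of 4)
B gene: Bb × bb → 2 Bb, 2 bb → 2 B_ : 2 bb (out of 4)
Genotype classes (out of 4 × 4 = 16): A_B_ = 3×2 = 6; A_bb = 3×2 = 6; aaB_ = 1×2 = 2; aabb = 1×2 = 2
Apply the phenotype rules: A_B_ (6) + A_bb (6) + aaB_ (2) → colored; aabb (2) → white
Phenotype counts (out of 16): 14 colored, 2 white
Ratio: 7 colored : 1 white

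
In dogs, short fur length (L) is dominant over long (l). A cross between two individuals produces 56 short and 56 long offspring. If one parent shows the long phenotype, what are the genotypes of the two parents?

Observed offspring: 56 short, 56 long
The observed ratio simplifies to 1:1. One parent shows long, so its genotype must be ll. A 1:1 offspring split requires the other parent to be heterozygous (Ll).
Parent genotypes: ll × Ll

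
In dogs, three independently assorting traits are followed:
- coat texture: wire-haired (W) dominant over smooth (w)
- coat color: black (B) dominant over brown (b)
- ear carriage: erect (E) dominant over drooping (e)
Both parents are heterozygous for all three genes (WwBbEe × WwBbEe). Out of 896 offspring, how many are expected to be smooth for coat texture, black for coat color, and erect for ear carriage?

Trihybrid cross: WwBbEe × WwBbEe
Each trait segregates independently with a 3:1 phenotypic ratio, so each gene contributes 3/4 (dominant) or 1/4 (recessive).
Target: smooth (coat texture), black (coat color), erect (ear carriage)
Probability = product of independent per-trait probabilities
= 1/4 × 3/4 × 3/4 = 9/64
Expected count = 9/64 × 896 = 126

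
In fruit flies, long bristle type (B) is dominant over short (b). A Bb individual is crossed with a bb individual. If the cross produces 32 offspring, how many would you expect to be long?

Punnett square for Bb × bb:
Offspring genotypes: 2 Bb, 2 bb
long: 2, short: 2
long: 2 out of 4 → fraction 1/2
Expected count = 1/2 × 32 = 16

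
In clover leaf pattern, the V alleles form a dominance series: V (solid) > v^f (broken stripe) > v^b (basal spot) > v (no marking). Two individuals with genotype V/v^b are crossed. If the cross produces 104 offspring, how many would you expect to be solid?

Cross: V/v^b × V/v^b
Allele dominance: V > v^f > v^b > v
Offspring genotypes: 1 V/V, 2 V/v^b, 1 v^b/v^b
Phenotype counts: 3 solid, 1 basal spot
solid: 3 out of 4 → fraction 3/4
Expected count = 3/4 × 104 = 78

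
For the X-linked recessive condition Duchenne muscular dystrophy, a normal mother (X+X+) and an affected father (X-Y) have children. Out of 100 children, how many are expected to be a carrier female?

Cross: X+X+ × X-Y
Offspring: 2 X+X-, 2 X+Y
Probability of a carrier female: 2/4 = 1/2
Expected count = 1/2 × 100 = 50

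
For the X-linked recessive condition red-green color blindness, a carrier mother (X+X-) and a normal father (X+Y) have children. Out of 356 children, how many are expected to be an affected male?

Cross: X+X- × X+Y
Offspring: 1 X+X+, 1 X+Y, 1 X+X-, 1 X-Y
Probability of an affected male: 1/4
Expected count = 1/4 × 356 = 89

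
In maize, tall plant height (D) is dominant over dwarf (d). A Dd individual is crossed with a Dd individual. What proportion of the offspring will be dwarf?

Punnett square for Dd × Dd:
Offspring genotypes: 1 DD, 2 Dd, 1 dd
tall: 3, dwarf: 1
dwarf: 1 out of 4
Probability: 1/4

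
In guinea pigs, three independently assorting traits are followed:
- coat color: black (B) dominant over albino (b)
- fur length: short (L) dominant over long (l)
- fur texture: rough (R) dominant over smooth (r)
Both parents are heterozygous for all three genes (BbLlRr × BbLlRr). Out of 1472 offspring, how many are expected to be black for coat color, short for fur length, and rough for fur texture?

Trihybrid cross: BbLlRr × BbLlRr
Each trait segregates independently with a 3:1 phenotypic ratio, so each gene contributes 3/4 (dominant) or 1/4 (recessive).
Target: black (coat color), short (fur length), rough (fur texture)
Probability = product of independent per-trait probabilities
= 3/4 × 3/4 × 3/4 = 27/64
Expected count = 27/64 × 1472 = 621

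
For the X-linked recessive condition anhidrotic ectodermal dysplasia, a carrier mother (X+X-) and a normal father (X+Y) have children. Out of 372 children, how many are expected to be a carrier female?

Cross: X+X- × X+Y
Offspring: 1 X+X+, 1 X+Y, 1 X+X-, 1 X-Y
Probability of a carrier female: 1/4
Expected count = 1/4 × 372 = 93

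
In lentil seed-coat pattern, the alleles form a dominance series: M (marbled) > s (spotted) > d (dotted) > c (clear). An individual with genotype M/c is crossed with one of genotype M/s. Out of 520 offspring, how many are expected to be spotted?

Cross: M/c × M/s
Allele dominance: M > s > d > c
Offspring genotypes: 1 M/M, 1 M/s, 1 M/c, 1 s/c
Phenotype counts: 3 marbled, 1 spotted
spotted: 1 out of 4 → fraction 1/4
Expected count = 1/4 × 520 = 130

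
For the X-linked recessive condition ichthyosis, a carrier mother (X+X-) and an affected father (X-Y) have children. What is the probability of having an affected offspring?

Cross: X+X- × X-Y
Offspring: 1 X+X-, 1 X+Y, 1 X-X-, 1 X-Y
Probability of an affected offspring: 2/4 = 1/2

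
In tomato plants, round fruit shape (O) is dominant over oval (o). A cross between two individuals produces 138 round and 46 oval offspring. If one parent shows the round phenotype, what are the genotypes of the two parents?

Observed offspring: 138 round, 46 oval
The observed ratio simplifies to 3:1. Oval (oo) offspring appear, so each parent must contribute one o allele. The parent stated to show round carries O, so it is Oo. The other parent is then either Oo or oo: Oo × oo would give a 1:1 split, whereas Oo × Oo gives 3:1 — matching the data. So both parents are heterozygous (Oo × Oo).
Parent genotypes: Oo × Oo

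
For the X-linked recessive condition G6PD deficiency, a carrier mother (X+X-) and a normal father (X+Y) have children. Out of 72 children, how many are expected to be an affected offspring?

Cross: X+X- × X+Y
Offspring: 1 X+X+, 1 X+Y, 1 X+X-, 1 X-Y
Probability of an affected offspring: 1/4
Expected count = 1/4 × 72 = 18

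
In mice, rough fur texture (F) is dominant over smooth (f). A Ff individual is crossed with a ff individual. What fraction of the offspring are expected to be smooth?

Punnett square for Ff × ff:
Offspring genotypes: 2 Ff, 2 ff
rough: 2, smooth: 2
smooth: 2 out of 4
Probability: 2/4 = 1/2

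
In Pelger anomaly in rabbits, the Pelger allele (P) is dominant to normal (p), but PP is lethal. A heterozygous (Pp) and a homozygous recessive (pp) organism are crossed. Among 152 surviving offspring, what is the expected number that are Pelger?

Cross: Pp × pp
Punnett square offspring (before lethality): 2 Pp, 2 pp
No PP offspring are produced in this cross.
Pelger: 2 out of 4 → fraction 1/2
Expected count = 1/2 × 152 = 76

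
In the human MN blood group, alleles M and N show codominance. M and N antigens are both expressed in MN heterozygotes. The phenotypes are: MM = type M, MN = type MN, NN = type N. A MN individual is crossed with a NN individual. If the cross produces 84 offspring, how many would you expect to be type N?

Punnett square for MN × NN:
Offspring genotypes: 2 MN, 2 NN
Phenotype counts: 2 type MN, 2 type N
type N: 2 out of 4 → fraction 1/2
Expected count = 1/2 × 84 = 42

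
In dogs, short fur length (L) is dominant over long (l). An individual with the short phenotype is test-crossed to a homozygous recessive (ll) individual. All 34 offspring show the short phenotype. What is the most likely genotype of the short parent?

Test cross: ? × ll
All offspring are short.
If the unknown parent were heterozygous (Ll), about half of 34 offspring would be long; none are. The unknown parent is most likely homozygous dominant (LL).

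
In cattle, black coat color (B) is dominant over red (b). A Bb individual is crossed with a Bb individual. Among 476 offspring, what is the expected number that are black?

Punnett square for Bb × Bb:
Offspring genotypes: 1 BB, 2 Bb, 1 bb
black: 3, red: 1
black: 3 out of 4 → fraction 3/4
Expected count = 3/4 × 476 = 357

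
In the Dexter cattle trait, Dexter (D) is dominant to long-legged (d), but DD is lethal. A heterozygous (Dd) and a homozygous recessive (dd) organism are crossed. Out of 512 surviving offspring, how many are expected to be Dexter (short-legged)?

Cross: Dd × dd
Punnett square offspring (before lethality): 2 Dd, 2 dd
No DD offspring are produced in this cross.
Dexter (short-legged): 2 out of 4 → fraction 1/2
Expected count = 1/2 × 512 = 256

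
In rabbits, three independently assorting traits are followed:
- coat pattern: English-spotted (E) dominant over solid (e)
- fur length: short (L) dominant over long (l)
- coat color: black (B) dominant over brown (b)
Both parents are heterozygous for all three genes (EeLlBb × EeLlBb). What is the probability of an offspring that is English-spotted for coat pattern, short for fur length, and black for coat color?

Trihybrid cross: EeLlBb × EeLlBb
Each trait segregates independently with a 3:1 phenotypic ratio, so each gene contributes 3/4 (dominant) or 1/4 (recessive).
Target: English-spotted (coat pattern), short (fur length), black (coat color)
Probability = product of independent per-trait probabilities
= 3/4 × 3/4 × 3/4 = 27/64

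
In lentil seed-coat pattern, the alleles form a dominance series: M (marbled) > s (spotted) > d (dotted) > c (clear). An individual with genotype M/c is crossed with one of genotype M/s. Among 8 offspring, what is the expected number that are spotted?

Cross: M/c × M/s
Allele dominance: M > s > d > c
Offspring genotypes: 1 M/M, 1 M/s, 1 M/c, 1 s/c
Phenotype counts: 3 marbled, 1 spotted
spotted: 1 out of 4 → fraction 1/4
Expected count = 1/4 × 8 = 2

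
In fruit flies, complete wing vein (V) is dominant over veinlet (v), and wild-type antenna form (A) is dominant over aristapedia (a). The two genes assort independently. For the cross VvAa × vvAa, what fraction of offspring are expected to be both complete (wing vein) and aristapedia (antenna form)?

Dihybrid cross VvAa × vvAa — consider each gene separately:
wing vein: Vv × vv → 2 Vv, 2 vv → 2 V_ : 2 vv (out of 4)
antenna form: Aa × Aa → 1 AA, 2 Aa, 1 aa → 3 A_ : 1 aa (out of 4)
Looking for: complete (V_) and aristapedia (aa)
P(complete) = 2/4, P(aristapedia) = 1/4
P(both) = 2/4 × 1/4 = 2/16 = 1/8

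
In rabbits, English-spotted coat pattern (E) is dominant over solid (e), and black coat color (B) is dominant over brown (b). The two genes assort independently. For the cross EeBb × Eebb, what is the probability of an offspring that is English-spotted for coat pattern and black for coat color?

Dihybrid cross EeBb × Eebb — consider each gene separately:
coat pattern: Ee × Ee → 1 EE, 2 Ee, 1 ee → 3 E_ : 1 ee (out of 4)
coat color: Bb × bb → 2 Bb, 2 bb → 2 B_ : 2 bb (out of 4)
Looking for: English-spotted (E_) and black (B_)
P(English-spotted) = 3/4, P(black) = 2/4
P(both) = 3/4 × 2/4 = 6/16 = 3/8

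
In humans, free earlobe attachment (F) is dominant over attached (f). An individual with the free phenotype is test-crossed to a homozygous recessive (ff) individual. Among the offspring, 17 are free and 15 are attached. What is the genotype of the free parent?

Test cross: ? × ff
Offspring: 17 free, 15 attached — approximately 1:1.
A 1:1 ratio in a test cross indicates the unknown parent is heterozygous (Ff).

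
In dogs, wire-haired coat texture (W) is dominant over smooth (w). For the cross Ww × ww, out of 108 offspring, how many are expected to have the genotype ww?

Punnett square for Ww × ww:
Offspring genotypes: 2 Ww, 2 ww
Total offspring: 4
Count with target: 2
Probability: 2/4 = 1/2
Expected count = 1/2 × 108 = 54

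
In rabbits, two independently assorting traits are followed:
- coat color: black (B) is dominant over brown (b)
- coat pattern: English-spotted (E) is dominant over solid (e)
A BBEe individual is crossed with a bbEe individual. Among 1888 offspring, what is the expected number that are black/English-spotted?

Dihybrid cross BBEe × bbEe — consider each gene separately:
coat color: BB × bb → 4 Bb → 4 B_ (out of 4)
coat pattern: Ee × Ee → 1 EE, 2 Ee, 1 ee → 3 E_ : 1 ee (out of 4)
Combine (counts out of 4 × 4 = 16): black/English-spotted (B_E_) = 4×3 = 12; black/solid (B_ee) = 4×1 = 4
Phenotype counts (out of 16): 12 black/English-spotted, 4 black/solid
black/English-spotted: 12 out of 16 → fraction 3/4
Expected count = 3/4 × 1888 = 1416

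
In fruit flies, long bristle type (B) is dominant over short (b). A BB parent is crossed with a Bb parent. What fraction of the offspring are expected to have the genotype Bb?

Punnett square for BB × Bb:
Offspring genotypes: 2 BB, 2 Bb
Total offspring: 4
Count with target: 2
Probability: 2/4 = 1/2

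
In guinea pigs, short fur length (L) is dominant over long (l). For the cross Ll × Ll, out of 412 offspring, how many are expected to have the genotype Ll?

Punnett square for Ll × Ll:
Offspring genotypes: 1 LL, 2 Ll, 1 ll
Total offspring: 4
Count with target: 2
Probability: 2/4 = 1/2
Expected count = 1/2 × 412 = 206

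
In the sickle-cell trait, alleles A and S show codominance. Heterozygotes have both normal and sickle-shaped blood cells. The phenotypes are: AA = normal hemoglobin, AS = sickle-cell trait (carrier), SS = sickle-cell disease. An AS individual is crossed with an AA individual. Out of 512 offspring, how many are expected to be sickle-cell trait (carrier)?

Punnett square for AS × AA:
Offspring genotypes: 2 AA, 2 AS
Phenotype counts: 2 normal hemoglobin, 2 sickle-cell trait (carrier)
sickle-cell trait (carrier): 2 out of 4 → fraction 1/2
Expected count = 1/2 × 512 = 256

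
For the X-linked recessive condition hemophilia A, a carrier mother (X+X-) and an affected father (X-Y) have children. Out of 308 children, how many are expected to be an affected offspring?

Cross: X+X- × X-Y
Offspring: 1 X+X-, 1 X+Y, 1 X-X-, 1 X-Y
Probability of an affected offspring: 2/4 = 1/2
Expected count = 1/2 × 308 = 154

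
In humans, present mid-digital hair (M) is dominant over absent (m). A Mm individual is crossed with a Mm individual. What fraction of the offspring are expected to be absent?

Punnett square for Mm × Mm:
Offspring genotypes: 1 MM, 2 Mm, 1 mm
present: 3, absent: 1
absent: 1 out of 4
Probability: 1/4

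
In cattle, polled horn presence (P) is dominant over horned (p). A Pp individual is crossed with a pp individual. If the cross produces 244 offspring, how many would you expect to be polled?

Punnett square for Pp × pp:
Offspring genotypes: 2 Pp, 2 pp
polled: 2, horned: 2
polled: 2 out of 4 → fraction 1/2
Expected count = 1/2 × 244 = 122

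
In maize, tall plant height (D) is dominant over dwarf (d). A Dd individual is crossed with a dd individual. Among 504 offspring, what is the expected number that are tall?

Punnett square for Dd × dd:
Offspring genotypes: 2 Dd, 2 dd
tall: 2, dwarf: 2
tall: 2 out of 4 → fraction 1/2
Expected count = 1/2 × 504 = 252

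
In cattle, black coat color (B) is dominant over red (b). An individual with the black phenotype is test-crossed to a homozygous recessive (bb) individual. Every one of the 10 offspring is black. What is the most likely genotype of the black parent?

Test cross: ? × bb
All offspring are black.
If the unknown parent were heterozygous (Bb), about half of 10 offspring would be red; none are. The unknown parent is most likely homozygous dominant (BB).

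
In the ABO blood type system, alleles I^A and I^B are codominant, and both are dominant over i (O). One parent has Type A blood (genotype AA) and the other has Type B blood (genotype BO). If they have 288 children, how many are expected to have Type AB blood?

Cross: AA × BO
Possible offspring genotypes: 2 AB, 2 AO
Blood type counts: 2 Type AB, 2 Type A
Probability of Type AB: 2/4 = 1/2
Expected count = 1/2 × 288 = 144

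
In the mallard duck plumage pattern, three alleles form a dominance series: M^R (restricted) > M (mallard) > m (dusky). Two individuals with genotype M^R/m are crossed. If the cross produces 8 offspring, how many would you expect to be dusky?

Cross: M^R/m × M^R/m
Allele dominance: M^R > M > m
Offspring genotypes: 1 M^R/M^R, 2 M^R/m, 1 m/m
Phenotype counts: 3 restricted, 1 dusky
dusky: 1 out of 4 → fraction 1/4
Expected count = 1/4 × 8 = 2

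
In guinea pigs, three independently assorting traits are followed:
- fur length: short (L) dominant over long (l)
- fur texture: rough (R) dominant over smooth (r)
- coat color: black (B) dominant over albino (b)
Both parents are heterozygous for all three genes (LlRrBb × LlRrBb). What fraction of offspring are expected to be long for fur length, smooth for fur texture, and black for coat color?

Trihybrid cross: LlRrBb × LlRrBb
Each trait segregates independently with a 3:1 phenotypic ratio, so each gene contributes 3/4 (dominant) or 1/4 (recessive).
Target: long (fur length), smooth (fur texture), black (coat color)
Probability = product of independent per-trait probabilities
= 1/4 × 1/4 × 3/4 = 3/64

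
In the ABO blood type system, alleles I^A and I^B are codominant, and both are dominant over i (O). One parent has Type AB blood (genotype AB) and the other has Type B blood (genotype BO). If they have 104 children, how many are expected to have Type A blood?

Cross: AB × BO
Possible offspring genotypes: 1 AB, 1 AO, 1 BB, 1 BO
Blood type counts: 1 Type AB, 1 Type A, 2 Type B
Probability of Type A: 1/4
Expected count = 1/4 × 104 = 26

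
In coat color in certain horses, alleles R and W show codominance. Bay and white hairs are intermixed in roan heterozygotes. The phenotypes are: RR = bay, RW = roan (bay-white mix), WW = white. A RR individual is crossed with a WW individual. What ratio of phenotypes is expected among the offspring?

Punnett square for RR × WW:
Offspring genotypes: 4 RW
Phenotype counts: 4 roan (bay-white mix)
Ratio: all roan (bay-white mix)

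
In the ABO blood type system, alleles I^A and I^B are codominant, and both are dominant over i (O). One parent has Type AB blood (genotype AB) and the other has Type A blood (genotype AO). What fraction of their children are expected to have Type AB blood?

Cross: AB × AO
Possible offspring genotypes: 1 AA, 1 AO, 1 AB, 1 BO
Blood type counts: 2 Type A, 1 Type AB, 1 Type B
Probability of Type AB: 1/4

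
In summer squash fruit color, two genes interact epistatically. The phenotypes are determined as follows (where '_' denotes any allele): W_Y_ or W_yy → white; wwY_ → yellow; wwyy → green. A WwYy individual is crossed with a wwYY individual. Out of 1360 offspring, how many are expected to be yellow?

Cross: WwYy × wwYY — consider each gene separately:
W gene: Ww × ww → 2 Ww, 2 ww → 2 W_ : 2 ww (out of 4)
Y gene: Yy × YY → 2 YY, 2 Yy → 4 Y_ (out of 4)
Genotype classes (out of 4 × 4 = 16): W_Y_ = 2×4 = 8; wwY_ = 2×4 = 8
Apply the phenotype rules: W_Y_ (8) → white; wwY_ (8) → yellow
Phenotype counts (out of 16): 8 white, 8 yellow
yellow: 8 out of 16 → fraction 1/2
Expected count = 1/2 × 1360 = 680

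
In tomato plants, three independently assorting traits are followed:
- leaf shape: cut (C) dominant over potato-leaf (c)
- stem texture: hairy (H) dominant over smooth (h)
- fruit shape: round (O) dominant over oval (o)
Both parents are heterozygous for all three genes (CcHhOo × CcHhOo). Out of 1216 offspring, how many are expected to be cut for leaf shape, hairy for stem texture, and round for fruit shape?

Trihybrid cross: CcHhOo × CcHhOo
Each trait segregates independently with a 3:1 phenotypic ratio, so each gene contributes 3/4 (dominant) or 1/4 (recessive).
Target: cut (leaf shape), hairy (stem texture), round (fruit shape)
Probability = product of independent per-trait probabilities
= 3/4 × 3/4 × 3/4 = 27/64
Expected count = 27/64 × 1216 = 513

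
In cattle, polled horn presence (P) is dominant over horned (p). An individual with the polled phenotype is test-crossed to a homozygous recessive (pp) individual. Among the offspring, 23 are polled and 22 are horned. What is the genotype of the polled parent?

Test cross: ? × pp
Offspring: 23 polled, 22 horned — approximately 1:1.
A 1:1 ratio in a test cross indicates the unknown parent is heterozygous (Pp).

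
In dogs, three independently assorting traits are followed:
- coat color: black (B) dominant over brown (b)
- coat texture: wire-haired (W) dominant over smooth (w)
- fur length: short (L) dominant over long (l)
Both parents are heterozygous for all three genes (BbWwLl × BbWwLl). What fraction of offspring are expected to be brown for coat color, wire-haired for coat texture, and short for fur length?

Trihybrid cross: BbWwLl × BbWwLl
Each trait segregates independently with a 3:1 phenotypic ratio, so each gene contributes 3/4 (dominant) or 1/4 (recessive).
Target: brown (coat color), wire-haired (coat texture), short (fur length)
Probability = product of independent per-trait probabilities
= 1/4 × 3/4 × 3/4 = 9/64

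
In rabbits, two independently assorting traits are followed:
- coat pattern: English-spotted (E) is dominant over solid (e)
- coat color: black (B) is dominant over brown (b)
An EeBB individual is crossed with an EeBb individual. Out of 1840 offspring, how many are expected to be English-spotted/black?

Dihybrid cross EeBB × EeBb — consider each gene separately:
coat pattern: Ee × Ee → 1 EE, 2 Ee, 1 ee → 3 E_ : 1 ee (out of 4)
coat color: BB × Bb → 2 BB, 2 Bb → 4 B_ (out of 4)
Combine (counts out of 4 × 4 = 16): English-spotted/black (E_B_) = 3×4 = 12; solid/black (eeB_) = 1×4 = 4
Phenotype counts (out of 16): 12 English-spotted/black, 4 solid/black
English-spotted/black: 12 out of 16 → fraction 3/4
Expected count = 3/4 × 1840 = 1380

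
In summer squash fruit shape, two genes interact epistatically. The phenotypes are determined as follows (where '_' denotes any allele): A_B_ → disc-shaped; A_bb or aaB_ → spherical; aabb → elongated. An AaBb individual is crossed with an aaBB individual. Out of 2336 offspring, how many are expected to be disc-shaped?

Cross: AaBb × aaBB — consider each gene separately:
A gene: Aa × aa → 2 Aa, 2 aa → 2 A_ : 2 aa (out of 4)
B gene: Bb × BB → 2 BB, 2 Bb → 4 B_ (out of 4)
Genotype classes (out of 4 × 4 = 16): A_B_ = 2×4 = 8; aaB_ = 2×4 = 8
Apply the phenotype rules: A_B_ (8) → disc-shaped; aaB_ (8) → spherical
Phenotype counts (out of 16): 8 disc-shaped, 8 spherical
disc-shaped: 8 out of 16 → fraction 1/2
Expected count = 1/2 × 2336 = 1168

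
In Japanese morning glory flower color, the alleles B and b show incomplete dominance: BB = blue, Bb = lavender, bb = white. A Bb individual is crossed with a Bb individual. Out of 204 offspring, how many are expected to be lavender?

Punnett square for Bb × Bb:
Offspring genotypes: 1 BB, 2 Bb, 1 bb
Phenotype counts: 1 blue, 2 lavender, 1 white
lavender: 2 out of 4 → fraction 1/2
Expected count = 1/2 × 204 = 102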